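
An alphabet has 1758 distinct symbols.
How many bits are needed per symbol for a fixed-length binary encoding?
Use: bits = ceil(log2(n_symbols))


log2(1758) = 10.7797
Bracket: 2^10 = 1024 < 1758 <= 2^11 = 2048
So ceil(log2(1758)) = 11

bits = ceil(log2(1758)) = ceil(10.7797) = 11 bits


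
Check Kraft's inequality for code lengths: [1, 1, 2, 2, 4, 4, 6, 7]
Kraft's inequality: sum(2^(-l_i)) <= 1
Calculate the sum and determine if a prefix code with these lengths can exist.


Sum = 2^(-1) + 2^(-1) + 2^(-2) + 2^(-2) + 2^(-4) + 2^(-4) + 2^(-6) + 2^(-7)
    = 0.5 + 0.5 + 0.25 + 0.25 + 0.0625 + 0.0625 + 0.015625 + 0.0078125
    = 211/128 = 1.6484375
Since 1.6484375 > 1, Kraft's inequality is NOT satisfied.
A prefix code with these lengths CANNOT exist.

Kraft sum = 1.6484375. Not satisfied.


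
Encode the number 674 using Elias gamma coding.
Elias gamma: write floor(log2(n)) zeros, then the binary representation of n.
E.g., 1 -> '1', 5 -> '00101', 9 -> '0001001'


num_bits = floor(log2(674)) + 1 = 10
leading_zeros = num_bits - 1 = 9
binary(674) = 1010100010

Elias gamma(674) = '000000000' + '1010100010' = 0000000001010100010 (19 bits)


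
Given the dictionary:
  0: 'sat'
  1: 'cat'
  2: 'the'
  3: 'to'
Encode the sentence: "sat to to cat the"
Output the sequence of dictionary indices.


Look up each word in the dictionary:
  'sat' -> 0
  'to' -> 3
  'to' -> 3
  'cat' -> 1
  'the' -> 2

Encoded: [0, 3, 3, 1, 2]


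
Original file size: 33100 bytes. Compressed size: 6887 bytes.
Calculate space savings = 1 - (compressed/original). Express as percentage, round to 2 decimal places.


ratio = compressed/original = 6887/33100 = 0.208066
savings = 1 - ratio = 1 - 0.208066 = 0.791934
as a percentage: 0.791934 * 100 = 79.19%

Space savings = 1 - 6887/33100 = 79.19%


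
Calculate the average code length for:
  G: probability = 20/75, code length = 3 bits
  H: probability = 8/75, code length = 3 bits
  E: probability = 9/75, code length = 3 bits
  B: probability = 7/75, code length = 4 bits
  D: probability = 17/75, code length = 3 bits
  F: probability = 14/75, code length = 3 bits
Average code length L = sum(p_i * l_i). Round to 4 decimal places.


Weighted contributions p_i * l_i:
  G: (20/75) * 3 = 60/75
  H: (8/75) * 3 = 24/75
  E: (9/75) * 3 = 27/75
  B: (7/75) * 4 = 28/75
  D: (17/75) * 3 = 51/75
  F: (14/75) * 3 = 42/75
Sum = (60 + 24 + 27 + 28 + 51 + 42)/75 = 232/75

L = 232/75 = 3.0933 bits/symbol


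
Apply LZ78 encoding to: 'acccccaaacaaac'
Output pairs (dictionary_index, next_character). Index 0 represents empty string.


LZ78 encoding steps:
Dictionary: {0: ''}
Step 1: w='' (idx 0), next='a' -> output (0, 'a'), add 'a' as idx 1
Step 2: w='' (idx 0), next='c' -> output (0, 'c'), add 'c' as idx 2
Step 3: w='c' (idx 2), next='c' -> output (2, 'c'), add 'cc' as idx 3
Step 4: w='cc' (idx 3), next='a' -> output (3, 'a'), add 'cca' as idx 4
Step 5: w='a' (idx 1), next='a' -> output (1, 'a'), add 'aa' as idx 5
Step 6: w='c' (idx 2), next='a' -> output (2, 'a'), add 'ca' as idx 6
Step 7: w='aa' (idx 5), next='c' -> output (5, 'c'), add 'aac' as idx 7


Encoded: [(0, 'a'), (0, 'c'), (2, 'c'), (3, 'a'), (1, 'a'), (2, 'a'), (5, 'c')]


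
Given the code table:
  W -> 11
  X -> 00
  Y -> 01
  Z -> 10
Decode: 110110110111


Decoding:
11 -> W
01 -> Y
10 -> Z
11 -> W
01 -> Y
11 -> W


Result: WYZWYW


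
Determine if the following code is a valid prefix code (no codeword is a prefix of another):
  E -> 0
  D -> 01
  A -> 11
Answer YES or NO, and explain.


Checking each pair (does one codeword prefix another?):
  E='0' vs D='01': prefix -- VIOLATION

NO -- this is NOT a valid prefix code. E (0) is a prefix of D (01).


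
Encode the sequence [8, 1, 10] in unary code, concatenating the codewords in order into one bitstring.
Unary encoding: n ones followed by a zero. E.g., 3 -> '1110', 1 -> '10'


Encode each number as n ones followed by a terminating 0:
  8 -> 111111110 (9 bits)
  1 -> 10 (2 bits)
  10 -> 11111111110 (11 bits)
Total length = 9 + 2 + 11 = 22 bits.

Unary([8, 1, 10]) = 1111111101011111111110 (22 bits)


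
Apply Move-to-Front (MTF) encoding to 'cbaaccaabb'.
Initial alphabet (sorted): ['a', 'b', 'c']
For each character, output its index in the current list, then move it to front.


MTF encoding:
'c': index 2 in ['a', 'b', 'c'] -> ['c', 'a', 'b']
'b': index 2 in ['c', 'a', 'b'] -> ['b', 'c', 'a']
'a': index 2 in ['b', 'c', 'a'] -> ['a', 'b', 'c']
'a': index 0 in ['a', 'b', 'c'] -> ['a', 'b', 'c']
'c': index 2 in ['a', 'b', 'c'] -> ['c', 'a', 'b']
'c': index 0 in ['c', 'a', 'b'] -> ['c', 'a', 'b']
'a': index 1 in ['c', 'a', 'b'] -> ['a', 'c', 'b']
'a': index 0 in ['a', 'c', 'b'] -> ['a', 'c', 'b']
'b': index 2 in ['a', 'c', 'b'] -> ['b', 'a', 'c']
'b': index 0 in ['b', 'a', 'c'] -> ['b', 'a', 'c']


Output: [2, 2, 2, 0, 2, 0, 1, 0, 2, 0]


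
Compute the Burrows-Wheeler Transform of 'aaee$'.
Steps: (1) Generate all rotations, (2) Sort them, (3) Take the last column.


Rotations (sorted):
  0: $aaee -> last char: e
  1: aaee$ -> last char: $
  2: aee$a -> last char: a
  3: e$aae -> last char: e
  4: ee$aa -> last char: a


BWT = e$aea


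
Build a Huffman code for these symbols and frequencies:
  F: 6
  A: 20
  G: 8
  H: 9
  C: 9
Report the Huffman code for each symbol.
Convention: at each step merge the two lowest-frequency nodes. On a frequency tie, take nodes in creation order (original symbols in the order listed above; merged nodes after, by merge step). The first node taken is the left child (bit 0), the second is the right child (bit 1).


Huffman tree construction:
Step 1: Merge F(6) + G(8) = 14
Step 2: Merge H(9) + C(9) = 18
Step 3: Merge (F+G)(14) + (H+C)(18) = 32
Step 4: Merge A(20) + ((F+G)+(H+C))(32) = 52
Read each symbol's code off the tree from the root (left child = 0, right child = 1).

Codes:
  F: 100 (length 3)
  A: 0 (length 1)
  G: 101 (length 3)
  H: 110 (length 3)
  C: 111 (length 3)
Average code length: 116/52 = 2.2308 bits/symbol


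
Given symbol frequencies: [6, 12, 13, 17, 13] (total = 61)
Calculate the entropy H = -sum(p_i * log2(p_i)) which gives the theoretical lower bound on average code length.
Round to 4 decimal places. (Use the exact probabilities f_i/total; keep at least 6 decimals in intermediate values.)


Per-symbol terms -p_i * log2(p_i) with p_i = f_i/61:
  p = 6/61 = 0.098361: log2(p) = -3.345775, -p*log2(p) = 0.329093
  p = 12/61 = 0.196721: log2(p) = -2.345775, -p*log2(p) = 0.461464
  p = 13/61 = 0.213115: log2(p) = -2.230298, -p*log2(p) = 0.475309
  p = 17/61 = 0.278689: log2(p) = -1.843274, -p*log2(p) = 0.513699
  p = 13/61 = 0.213115: log2(p) = -2.230298, -p*log2(p) = 0.475309
H = 0.329093 + 0.461464 + 0.475309 + 0.513699 + 0.475309 = 2.254874

H = 2.2549 bits/symbol


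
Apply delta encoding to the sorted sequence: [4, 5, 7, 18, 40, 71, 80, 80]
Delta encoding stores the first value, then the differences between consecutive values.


First value: 4
Deltas:
  5 - 4 = 1
  7 - 5 = 2
  18 - 7 = 11
  40 - 18 = 22
  71 - 40 = 31
  80 - 71 = 9
  80 - 80 = 0


Delta encoded: [4, 1, 2, 11, 22, 31, 9, 0]


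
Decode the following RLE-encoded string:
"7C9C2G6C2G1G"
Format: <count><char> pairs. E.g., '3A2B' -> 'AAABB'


Expanding each <count><char> pair:
  7C -> 'CCCCCCC'
  9C -> 'CCCCCCCCC'
  2G -> 'GG'
  6C -> 'CCCCCC'
  2G -> 'GG'
  1G -> 'G'

Decoded = CCCCCCCCCCCCCCCCGGCCCCCCGGG


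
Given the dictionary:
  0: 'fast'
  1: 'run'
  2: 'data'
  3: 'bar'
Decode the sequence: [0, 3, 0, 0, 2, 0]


Look up each index in the dictionary:
  0 -> 'fast'
  3 -> 'bar'
  0 -> 'fast'
  0 -> 'fast'
  2 -> 'data'
  0 -> 'fast'

Decoded: "fast bar fast fast data fast"


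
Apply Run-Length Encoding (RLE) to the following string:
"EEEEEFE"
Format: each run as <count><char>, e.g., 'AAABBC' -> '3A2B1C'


Scanning runs left to right:
  i=0: run of 'E' x 5 -> '5E'
  i=5: run of 'F' x 1 -> '1F'
  i=6: run of 'E' x 1 -> '1E'

RLE = 5E1F1E


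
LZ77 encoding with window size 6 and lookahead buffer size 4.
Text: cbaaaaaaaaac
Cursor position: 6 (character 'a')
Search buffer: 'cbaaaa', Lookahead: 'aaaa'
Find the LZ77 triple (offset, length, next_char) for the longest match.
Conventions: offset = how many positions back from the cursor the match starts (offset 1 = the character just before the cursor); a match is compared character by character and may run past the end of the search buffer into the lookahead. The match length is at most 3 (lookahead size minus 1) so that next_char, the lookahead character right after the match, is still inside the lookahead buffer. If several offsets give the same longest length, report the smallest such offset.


Try each offset into the search buffer:
  offset=1 (pos 5, char 'a'): match length 3
  offset=2 (pos 4, char 'a'): match length 3
  offset=3 (pos 3, char 'a'): match length 3
  offset=4 (pos 2, char 'a'): match length 3
  offset=5 (pos 1, char 'b'): match length 0
  offset=6 (pos 0, char 'c'): match length 0
Longest match has length 3, found at offsets 1, 2, 3, 4; take the smallest, offset 1.
next_char = character at position 6 + 3 = 9 -> 'a'

Best match: offset=1, length=3 (matching 'aaa' starting at position 5)
LZ77 triple: (1, 3, 'a')


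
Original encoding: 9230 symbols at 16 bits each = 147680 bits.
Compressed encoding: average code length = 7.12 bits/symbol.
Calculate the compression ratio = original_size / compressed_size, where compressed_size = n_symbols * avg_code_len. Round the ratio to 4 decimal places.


original_size = n_symbols * orig_bits = 9230 * 16 = 147680 bits
compressed_size = n_symbols * avg_code_len = 9230 * 7.12 = 65717.6 bits
ratio = original_size / compressed_size = 147680 / 65717.6 = 2.2472

Compression ratio = 2.2472


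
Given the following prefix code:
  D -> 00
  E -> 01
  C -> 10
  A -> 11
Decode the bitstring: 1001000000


Decoding step by step:
Bits 10 -> C
Bits 01 -> E
Bits 00 -> D
Bits 00 -> D
Bits 00 -> D


Decoded message: CEDDD


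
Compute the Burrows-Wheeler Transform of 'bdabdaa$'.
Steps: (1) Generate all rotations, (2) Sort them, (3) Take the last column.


Rotations (sorted):
  0: $bdabdaa -> last char: a
  1: a$bdabda -> last char: a
  2: aa$bdabd -> last char: d
  3: abdaa$bd -> last char: d
  4: bdaa$bda -> last char: a
  5: bdabdaa$ -> last char: $
  6: daa$bdab -> last char: b
  7: dabdaa$b -> last char: b


BWT = aadda$bb


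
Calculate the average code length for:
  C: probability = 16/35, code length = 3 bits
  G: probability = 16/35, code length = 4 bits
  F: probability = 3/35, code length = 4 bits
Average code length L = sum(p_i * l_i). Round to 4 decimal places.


Weighted contributions p_i * l_i:
  C: (16/35) * 3 = 48/35
  G: (16/35) * 4 = 64/35
  F: (3/35) * 4 = 12/35
Sum = (48 + 64 + 12)/35 = 124/35

L = 124/35 = 3.5429 bits/symbol


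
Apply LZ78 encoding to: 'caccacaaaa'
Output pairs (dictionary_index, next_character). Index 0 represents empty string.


LZ78 encoding steps:
Dictionary: {0: ''}
Step 1: w='' (idx 0), next='c' -> output (0, 'c'), add 'c' as idx 1
Step 2: w='' (idx 0), next='a' -> output (0, 'a'), add 'a' as idx 2
Step 3: w='c' (idx 1), next='c' -> output (1, 'c'), add 'cc' as idx 3
Step 4: w='a' (idx 2), next='c' -> output (2, 'c'), add 'ac' as idx 4
Step 5: w='a' (idx 2), next='a' -> output (2, 'a'), add 'aa' as idx 5
Step 6: w='aa' (idx 5), end of input -> output (5, '')


Encoded: [(0, 'c'), (0, 'a'), (1, 'c'), (2, 'c'), (2, 'a'), (5, '')]


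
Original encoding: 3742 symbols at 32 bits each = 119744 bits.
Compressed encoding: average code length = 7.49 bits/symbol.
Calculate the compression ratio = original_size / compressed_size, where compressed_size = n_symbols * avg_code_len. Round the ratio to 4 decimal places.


original_size = n_symbols * orig_bits = 3742 * 32 = 119744 bits
compressed_size = n_symbols * avg_code_len = 3742 * 7.49 = 28027.58 bits
ratio = original_size / compressed_size = 119744 / 28027.58 = 4.2724

Compression ratio = 4.2724


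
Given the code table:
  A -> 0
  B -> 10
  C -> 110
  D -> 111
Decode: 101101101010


Decoding:
10 -> B
110 -> C
110 -> C
10 -> B
10 -> B


Result: BCCBB


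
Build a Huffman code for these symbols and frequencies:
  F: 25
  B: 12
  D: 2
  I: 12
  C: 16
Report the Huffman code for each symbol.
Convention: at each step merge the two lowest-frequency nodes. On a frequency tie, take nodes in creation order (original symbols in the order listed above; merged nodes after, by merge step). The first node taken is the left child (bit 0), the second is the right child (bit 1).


Huffman tree construction:
Step 1: Merge D(2) + B(12) = 14
Step 2: Merge I(12) + (D+B)(14) = 26
Step 3: Merge C(16) + F(25) = 41
Step 4: Merge (I+(D+B))(26) + (C+F)(41) = 67
Read each symbol's code off the tree from the root (left child = 0, right child = 1).

Codes:
  F: 11 (length 2)
  B: 011 (length 3)
  D: 010 (length 3)
  I: 00 (length 2)
  C: 10 (length 2)
Average code length: 148/67 = 2.2090 bits/symbol


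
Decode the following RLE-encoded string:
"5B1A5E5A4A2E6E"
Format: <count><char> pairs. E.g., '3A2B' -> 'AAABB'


Expanding each <count><char> pair:
  5B -> 'BBBBB'
  1A -> 'A'
  5E -> 'EEEEE'
  5A -> 'AAAAA'
  4A -> 'AAAA'
  2E -> 'EE'
  6E -> 'EEEEEE'

Decoded = BBBBBAEEEEEAAAAAAAAAEEEEEEEE


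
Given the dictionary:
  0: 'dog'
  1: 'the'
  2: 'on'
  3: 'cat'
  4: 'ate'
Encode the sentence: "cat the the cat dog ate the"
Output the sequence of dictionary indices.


Look up each word in the dictionary:
  'cat' -> 3
  'the' -> 1
  'the' -> 1
  'cat' -> 3
  'dog' -> 0
  'ate' -> 4
  'the' -> 1

Encoded: [3, 1, 1, 3, 0, 4, 1]


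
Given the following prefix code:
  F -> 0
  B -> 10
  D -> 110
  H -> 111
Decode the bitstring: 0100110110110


Decoding step by step:
Bits 0 -> F
Bits 10 -> B
Bits 0 -> F
Bits 110 -> D
Bits 110 -> D
Bits 110 -> D


Decoded message: FBFDDD


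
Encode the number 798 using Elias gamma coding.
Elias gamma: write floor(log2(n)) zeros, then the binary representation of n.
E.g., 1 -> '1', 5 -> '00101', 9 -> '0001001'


num_bits = floor(log2(798)) + 1 = 10
leading_zeros = num_bits - 1 = 9
binary(798) = 1100011110

Elias gamma(798) = '000000000' + '1100011110' = 0000000001100011110 (19 bits)


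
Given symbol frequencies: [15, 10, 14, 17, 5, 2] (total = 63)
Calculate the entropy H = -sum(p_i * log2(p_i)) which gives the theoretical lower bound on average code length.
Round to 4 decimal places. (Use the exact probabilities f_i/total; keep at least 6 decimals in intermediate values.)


Per-symbol terms -p_i * log2(p_i) with p_i = f_i/63:
  p = 15/63 = 0.238095: log2(p) = -2.070389, -p*log2(p) = 0.492950
  p = 10/63 = 0.158730: log2(p) = -2.655352, -p*log2(p) = 0.421484
  p = 14/63 = 0.222222: log2(p) = -2.169925, -p*log2(p) = 0.482206
  p = 17/63 = 0.269841: log2(p) = -1.889817, -p*log2(p) = 0.509951
  p = 5/63 = 0.079365: log2(p) = -3.655352, -p*log2(p) = 0.290107
  p = 2/63 = 0.031746: log2(p) = -4.977280, -p*log2(p) = 0.158009
H = 0.492950 + 0.421484 + 0.482206 + 0.509951 + 0.290107 + 0.158009 = 2.354707

H = 2.3547 bits/symbol


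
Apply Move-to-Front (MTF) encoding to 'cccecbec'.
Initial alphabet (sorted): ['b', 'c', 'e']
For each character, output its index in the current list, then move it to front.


MTF encoding:
'c': index 1 in ['b', 'c', 'e'] -> ['c', 'b', 'e']
'c': index 0 in ['c', 'b', 'e'] -> ['c', 'b', 'e']
'c': index 0 in ['c', 'b', 'e'] -> ['c', 'b', 'e']
'e': index 2 in ['c', 'b', 'e'] -> ['e', 'c', 'b']
'c': index 1 in ['e', 'c', 'b'] -> ['c', 'e', 'b']
'b': index 2 in ['c', 'e', 'b'] -> ['b', 'c', 'e']
'e': index 2 in ['b', 'c', 'e'] -> ['e', 'b', 'c']
'c': index 2 in ['e', 'b', 'c'] -> ['c', 'e', 'b']


Output: [1, 0, 0, 2, 1, 2, 2, 2]


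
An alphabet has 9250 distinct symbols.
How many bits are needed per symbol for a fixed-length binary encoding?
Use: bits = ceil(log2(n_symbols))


log2(9250) = 13.1752
Bracket: 2^13 = 8192 < 9250 <= 2^14 = 16384
So ceil(log2(9250)) = 14

bits = ceil(log2(9250)) = ceil(13.1752) = 14 bits


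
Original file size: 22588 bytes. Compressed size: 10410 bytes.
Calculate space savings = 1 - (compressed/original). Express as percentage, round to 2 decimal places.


ratio = compressed/original = 10410/22588 = 0.460864
savings = 1 - ratio = 1 - 0.460864 = 0.539136
as a percentage: 0.539136 * 100 = 53.91%

Space savings = 1 - 10410/22588 = 53.91%


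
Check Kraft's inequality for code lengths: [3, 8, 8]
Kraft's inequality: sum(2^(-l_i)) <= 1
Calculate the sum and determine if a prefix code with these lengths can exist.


Sum = 2^(-3) + 2^(-8) + 2^(-8)
    = 0.125 + 0.00390625 + 0.00390625
    = 34/256 = 0.1328125
Since 0.1328125 <= 1, Kraft's inequality IS satisfied.
A prefix code with these lengths CAN exist.

Kraft sum = 0.1328125. Satisfied.


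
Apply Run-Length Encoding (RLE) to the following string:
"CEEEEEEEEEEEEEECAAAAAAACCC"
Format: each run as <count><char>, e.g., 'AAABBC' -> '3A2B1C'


Scanning runs left to right:
  i=0: run of 'C' x 1 -> '1C'
  i=1: run of 'E' x 14 -> '14E'
  i=15: run of 'C' x 1 -> '1C'
  i=16: run of 'A' x 7 -> '7A'
  i=23: run of 'C' x 3 -> '3C'

RLE = 1C14E1C7A3C


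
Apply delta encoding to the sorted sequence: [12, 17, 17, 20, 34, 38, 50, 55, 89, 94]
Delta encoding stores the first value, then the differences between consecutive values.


First value: 12
Deltas:
  17 - 12 = 5
  17 - 17 = 0
  20 - 17 = 3
  34 - 20 = 14
  38 - 34 = 4
  50 - 38 = 12
  55 - 50 = 5
  89 - 55 = 34
  94 - 89 = 5


Delta encoded: [12, 5, 0, 3, 14, 4, 12, 5, 34, 5]


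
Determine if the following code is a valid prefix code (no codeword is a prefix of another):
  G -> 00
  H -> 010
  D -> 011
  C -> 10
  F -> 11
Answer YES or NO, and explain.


Checking each pair (does one codeword prefix another?):
  G='00' vs H='010': no prefix
  G='00' vs D='011': no prefix
  G='00' vs C='10': no prefix
  G='00' vs F='11': no prefix
  H='010' vs G='00': no prefix
  H='010' vs D='011': no prefix
  H='010' vs C='10': no prefix
  H='010' vs F='11': no prefix
  D='011' vs G='00': no prefix
  D='011' vs H='010': no prefix
  D='011' vs C='10': no prefix
  D='011' vs F='11': no prefix
  C='10' vs G='00': no prefix
  C='10' vs H='010': no prefix
  C='10' vs D='011': no prefix
  C='10' vs F='11': no prefix
  F='11' vs G='00': no prefix
  F='11' vs H='010': no prefix
  F='11' vs D='011': no prefix
  F='11' vs C='10': no prefix
No violation found over all pairs.

YES -- this is a valid prefix code. No codeword is a prefix of any other codeword.


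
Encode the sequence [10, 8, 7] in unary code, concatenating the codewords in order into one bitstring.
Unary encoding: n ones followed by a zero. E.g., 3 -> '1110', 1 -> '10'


Encode each number as n ones followed by a terminating 0:
  10 -> 11111111110 (11 bits)
  8 -> 111111110 (9 bits)
  7 -> 11111110 (8 bits)
Total length = 11 + 9 + 8 = 28 bits.

Unary([10, 8, 7]) = 1111111111011111111011111110 (28 bits)


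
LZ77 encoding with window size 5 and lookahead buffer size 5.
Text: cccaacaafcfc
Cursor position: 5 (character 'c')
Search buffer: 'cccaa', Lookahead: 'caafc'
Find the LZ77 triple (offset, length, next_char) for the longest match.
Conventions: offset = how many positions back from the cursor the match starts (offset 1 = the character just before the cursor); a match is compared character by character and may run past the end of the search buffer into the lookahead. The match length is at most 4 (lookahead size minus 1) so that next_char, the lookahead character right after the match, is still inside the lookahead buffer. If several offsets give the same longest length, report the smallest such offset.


Try each offset into the search buffer:
  offset=1 (pos 4, char 'a'): match length 0
  offset=2 (pos 3, char 'a'): match length 0
  offset=3 (pos 2, char 'c'): match length 3
  offset=4 (pos 1, char 'c'): match length 1
  offset=5 (pos 0, char 'c'): match length 1
Longest match has length 3 at offset 3.
next_char = character at position 5 + 3 = 8 -> 'f'

Best match: offset=3, length=3 (matching 'caa' starting at position 2)
LZ77 triple: (3, 3, 'f')


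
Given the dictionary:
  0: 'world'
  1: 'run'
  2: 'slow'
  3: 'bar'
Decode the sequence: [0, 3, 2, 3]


Look up each index in the dictionary:
  0 -> 'world'
  3 -> 'bar'
  2 -> 'slow'
  3 -> 'bar'

Decoded: "world bar slow bar"


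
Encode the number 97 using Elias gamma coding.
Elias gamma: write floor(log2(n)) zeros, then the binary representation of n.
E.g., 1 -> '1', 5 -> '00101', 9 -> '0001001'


num_bits = floor(log2(97)) + 1 = 7
leading_zeros = num_bits - 1 = 6
binary(97) = 1100001

Elias gamma(97) = '000000' + '1100001' = 0000001100001 (13 bits)


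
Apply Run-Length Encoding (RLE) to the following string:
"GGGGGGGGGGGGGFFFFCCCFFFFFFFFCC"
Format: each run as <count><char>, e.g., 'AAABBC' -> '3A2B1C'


Scanning runs left to right:
  i=0: run of 'G' x 13 -> '13G'
  i=13: run of 'F' x 4 -> '4F'
  i=17: run of 'C' x 3 -> '3C'
  i=20: run of 'F' x 8 -> '8F'
  i=28: run of 'C' x 2 -> '2C'

RLE = 13G4F3C8F2C


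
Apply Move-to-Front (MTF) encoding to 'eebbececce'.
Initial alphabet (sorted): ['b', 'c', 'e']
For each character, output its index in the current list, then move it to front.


MTF encoding:
'e': index 2 in ['b', 'c', 'e'] -> ['e', 'b', 'c']
'e': index 0 in ['e', 'b', 'c'] -> ['e', 'b', 'c']
'b': index 1 in ['e', 'b', 'c'] -> ['b', 'e', 'c']
'b': index 0 in ['b', 'e', 'c'] -> ['b', 'e', 'c']
'e': index 1 in ['b', 'e', 'c'] -> ['e', 'b', 'c']
'c': index 2 in ['e', 'b', 'c'] -> ['c', 'e', 'b']
'e': index 1 in ['c', 'e', 'b'] -> ['e', 'c', 'b']
'c': index 1 in ['e', 'c', 'b'] -> ['c', 'e', 'b']
'c': index 0 in ['c', 'e', 'b'] -> ['c', 'e', 'b']
'e': index 1 in ['c', 'e', 'b'] -> ['e', 'c', 'b']


Output: [2, 0, 1, 0, 1, 2, 1, 1, 0, 1]


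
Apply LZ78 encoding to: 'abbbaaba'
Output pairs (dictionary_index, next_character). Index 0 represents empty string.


LZ78 encoding steps:
Dictionary: {0: ''}
Step 1: w='' (idx 0), next='a' -> output (0, 'a'), add 'a' as idx 1
Step 2: w='' (idx 0), next='b' -> output (0, 'b'), add 'b' as idx 2
Step 3: w='b' (idx 2), next='b' -> output (2, 'b'), add 'bb' as idx 3
Step 4: w='a' (idx 1), next='a' -> output (1, 'a'), add 'aa' as idx 4
Step 5: w='b' (idx 2), next='a' -> output (2, 'a'), add 'ba' as idx 5


Encoded: [(0, 'a'), (0, 'b'), (2, 'b'), (1, 'a'), (2, 'a')]


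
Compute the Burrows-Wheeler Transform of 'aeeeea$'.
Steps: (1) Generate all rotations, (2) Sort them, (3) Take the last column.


Rotations (sorted):
  0: $aeeeea -> last char: a
  1: a$aeeee -> last char: e
  2: aeeeea$ -> last char: $
  3: ea$aeee -> last char: e
  4: eea$aee -> last char: e
  5: eeea$ae -> last char: e
  6: eeeea$a -> last char: a


BWT = ae$eeea


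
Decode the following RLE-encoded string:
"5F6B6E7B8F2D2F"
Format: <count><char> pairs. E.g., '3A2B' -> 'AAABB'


Expanding each <count><char> pair:
  5F -> 'FFFFF'
  6B -> 'BBBBBB'
  6E -> 'EEEEEE'
  7B -> 'BBBBBBB'
  8F -> 'FFFFFFFF'
  2D -> 'DD'
  2F -> 'FF'

Decoded = FFFFFBBBBBBEEEEEEBBBBBBBFFFFFFFFDDFF


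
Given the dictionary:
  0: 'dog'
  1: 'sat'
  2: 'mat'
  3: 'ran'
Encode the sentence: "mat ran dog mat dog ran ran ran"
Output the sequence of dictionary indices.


Look up each word in the dictionary:
  'mat' -> 2
  'ran' -> 3
  'dog' -> 0
  'mat' -> 2
  'dog' -> 0
  'ran' -> 3
  'ran' -> 3
  'ran' -> 3

Encoded: [2, 3, 0, 2, 0, 3, 3, 3]


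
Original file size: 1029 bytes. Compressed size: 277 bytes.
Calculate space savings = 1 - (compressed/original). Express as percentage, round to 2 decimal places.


ratio = compressed/original = 277/1029 = 0.269193
savings = 1 - ratio = 1 - 0.269193 = 0.730807
as a percentage: 0.730807 * 100 = 73.08%

Space savings = 1 - 277/1029 = 73.08%


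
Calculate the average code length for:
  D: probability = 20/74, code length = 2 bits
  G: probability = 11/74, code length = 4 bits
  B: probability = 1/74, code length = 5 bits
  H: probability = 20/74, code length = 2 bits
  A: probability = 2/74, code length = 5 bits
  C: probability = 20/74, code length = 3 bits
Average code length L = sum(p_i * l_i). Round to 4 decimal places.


Weighted contributions p_i * l_i:
  D: (20/74) * 2 = 40/74
  G: (11/74) * 4 = 44/74
  B: (1/74) * 5 = 5/74
  H: (20/74) * 2 = 40/74
  A: (2/74) * 5 = 10/74
  C: (20/74) * 3 = 60/74
Sum = (40 + 44 + 5 + 40 + 10 + 60)/74 = 199/74

L = 199/74 = 2.6892 bits/symbol


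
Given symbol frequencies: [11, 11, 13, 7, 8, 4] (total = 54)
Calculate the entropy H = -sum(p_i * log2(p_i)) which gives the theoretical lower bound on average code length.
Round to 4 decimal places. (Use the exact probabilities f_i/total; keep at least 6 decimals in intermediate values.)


Per-symbol terms -p_i * log2(p_i) with p_i = f_i/54:
  p = 11/54 = 0.203704: log2(p) = -2.295456, -p*log2(p) = 0.467593
  p = 11/54 = 0.203704: log2(p) = -2.295456, -p*log2(p) = 0.467593
  p = 13/54 = 0.240741: log2(p) = -2.054448, -p*log2(p) = 0.494589
  p = 7/54 = 0.129630: log2(p) = -2.947533, -p*log2(p) = 0.382088
  p = 8/54 = 0.148148: log2(p) = -2.754888, -p*log2(p) = 0.408131
  p = 4/54 = 0.074074: log2(p) = -3.754888, -p*log2(p) = 0.278140
H = 0.467593 + 0.467593 + 0.494589 + 0.382088 + 0.408131 + 0.278140 = 2.498134

H = 2.4981 bits/symbol


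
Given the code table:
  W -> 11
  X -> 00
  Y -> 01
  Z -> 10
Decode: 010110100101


Decoding:
01 -> Y
01 -> Y
10 -> Z
10 -> Z
01 -> Y
01 -> Y


Result: YYZZYY


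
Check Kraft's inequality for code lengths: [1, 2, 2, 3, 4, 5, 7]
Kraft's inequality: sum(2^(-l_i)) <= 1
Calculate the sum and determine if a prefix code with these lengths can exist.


Sum = 2^(-1) + 2^(-2) + 2^(-2) + 2^(-3) + 2^(-4) + 2^(-5) + 2^(-7)
    = 0.5 + 0.25 + 0.25 + 0.125 + 0.0625 + 0.03125 + 0.0078125
    = 157/128 = 1.2265625
Since 1.2265625 > 1, Kraft's inequality is NOT satisfied.
A prefix code with these lengths CANNOT exist.

Kraft sum = 1.2265625. Not satisfied.


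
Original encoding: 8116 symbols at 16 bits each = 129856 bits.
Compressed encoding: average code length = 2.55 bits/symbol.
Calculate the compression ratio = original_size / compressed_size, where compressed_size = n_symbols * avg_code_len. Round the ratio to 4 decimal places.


original_size = n_symbols * orig_bits = 8116 * 16 = 129856 bits
compressed_size = n_symbols * avg_code_len = 8116 * 2.55 = 20695.8 bits
ratio = original_size / compressed_size = 129856 / 20695.8 = 6.2745

Compression ratio = 6.2745


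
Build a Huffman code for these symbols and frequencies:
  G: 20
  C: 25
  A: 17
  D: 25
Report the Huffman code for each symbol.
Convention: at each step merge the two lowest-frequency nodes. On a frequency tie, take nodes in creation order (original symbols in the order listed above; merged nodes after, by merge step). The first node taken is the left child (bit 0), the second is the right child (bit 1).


Huffman tree construction:
Step 1: Merge A(17) + G(20) = 37
Step 2: Merge C(25) + D(25) = 50
Step 3: Merge (A+G)(37) + (C+D)(50) = 87
Read each symbol's code off the tree from the root (left child = 0, right child = 1).

Codes:
  G: 01 (length 2)
  C: 10 (length 2)
  A: 00 (length 2)
  D: 11 (length 2)
Average code length: 174/87 = 2.0000 bits/symbol


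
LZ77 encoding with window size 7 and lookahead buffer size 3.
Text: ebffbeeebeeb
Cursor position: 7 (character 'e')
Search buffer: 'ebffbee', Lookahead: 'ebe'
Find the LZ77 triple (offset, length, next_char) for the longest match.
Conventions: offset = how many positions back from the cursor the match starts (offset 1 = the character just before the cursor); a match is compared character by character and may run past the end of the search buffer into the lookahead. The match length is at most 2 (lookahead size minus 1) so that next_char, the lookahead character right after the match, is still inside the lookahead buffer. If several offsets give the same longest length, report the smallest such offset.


Try each offset into the search buffer:
  offset=1 (pos 6, char 'e'): match length 1
  offset=2 (pos 5, char 'e'): match length 1
  offset=3 (pos 4, char 'b'): match length 0
  offset=4 (pos 3, char 'f'): match length 0
  offset=5 (pos 2, char 'f'): match length 0
  offset=6 (pos 1, char 'b'): match length 0
  offset=7 (pos 0, char 'e'): match length 2
Longest match has length 2 at offset 7.
next_char = character at position 7 + 2 = 9 -> 'e'

Best match: offset=7, length=2 (matching 'eb' starting at position 0)
LZ77 triple: (7, 2, 'e')


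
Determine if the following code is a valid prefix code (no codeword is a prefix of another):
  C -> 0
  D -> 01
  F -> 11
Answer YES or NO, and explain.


Checking each pair (does one codeword prefix another?):
  C='0' vs D='01': prefix -- VIOLATION

NO -- this is NOT a valid prefix code. C (0) is a prefix of D (01).


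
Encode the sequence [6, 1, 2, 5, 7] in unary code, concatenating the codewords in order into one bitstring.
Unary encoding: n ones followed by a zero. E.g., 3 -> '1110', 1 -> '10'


Encode each number as n ones followed by a terminating 0:
  6 -> 1111110 (7 bits)
  1 -> 10 (2 bits)
  2 -> 110 (3 bits)
  5 -> 111110 (6 bits)
  7 -> 11111110 (8 bits)
Total length = 7 + 2 + 3 + 6 + 8 = 26 bits.

Unary([6, 1, 2, 5, 7]) = 11111101011011111011111110 (26 bits)


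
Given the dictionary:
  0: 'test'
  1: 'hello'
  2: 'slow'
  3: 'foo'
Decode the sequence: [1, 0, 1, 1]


Look up each index in the dictionary:
  1 -> 'hello'
  0 -> 'test'
  1 -> 'hello'
  1 -> 'hello'

Decoded: "hello test hello hello"


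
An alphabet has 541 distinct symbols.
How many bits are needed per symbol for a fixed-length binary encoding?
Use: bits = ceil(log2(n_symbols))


log2(541) = 9.0795
Bracket: 2^9 = 512 < 541 <= 2^10 = 1024
So ceil(log2(541)) = 10

bits = ceil(log2(541)) = ceil(9.0795) = 10 bits


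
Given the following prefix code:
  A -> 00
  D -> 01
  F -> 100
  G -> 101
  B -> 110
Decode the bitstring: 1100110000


Decoding step by step:
Bits 110 -> B
Bits 01 -> D
Bits 100 -> F
Bits 00 -> A


Decoded message: BDFA


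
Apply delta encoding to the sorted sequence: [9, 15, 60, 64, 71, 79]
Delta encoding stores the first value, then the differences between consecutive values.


First value: 9
Deltas:
  15 - 9 = 6
  60 - 15 = 45
  64 - 60 = 4
  71 - 64 = 7
  79 - 71 = 8


Delta encoded: [9, 6, 45, 4, 7, 8]


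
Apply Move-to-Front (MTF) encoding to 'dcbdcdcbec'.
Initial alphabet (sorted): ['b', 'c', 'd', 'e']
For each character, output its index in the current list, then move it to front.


MTF encoding:
'd': index 2 in ['b', 'c', 'd', 'e'] -> ['d', 'b', 'c', 'e']
'c': index 2 in ['d', 'b', 'c', 'e'] -> ['c', 'd', 'b', 'e']
'b': index 2 in ['c', 'd', 'b', 'e'] -> ['b', 'c', 'd', 'e']
'd': index 2 in ['b', 'c', 'd', 'e'] -> ['d', 'b', 'c', 'e']
'c': index 2 in ['d', 'b', 'c', 'e'] -> ['c', 'd', 'b', 'e']
'd': index 1 in ['c', 'd', 'b', 'e'] -> ['d', 'c', 'b', 'e']
'c': index 1 in ['d', 'c', 'b', 'e'] -> ['c', 'd', 'b', 'e']
'b': index 2 in ['c', 'd', 'b', 'e'] -> ['b', 'c', 'd', 'e']
'e': index 3 in ['b', 'c', 'd', 'e'] -> ['e', 'b', 'c', 'd']
'c': index 2 in ['e', 'b', 'c', 'd'] -> ['c', 'e', 'b', 'd']


Output: [2, 2, 2, 2, 2, 1, 1, 2, 3, 2]


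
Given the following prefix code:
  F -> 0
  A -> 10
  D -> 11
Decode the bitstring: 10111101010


Decoding step by step:
Bits 10 -> A
Bits 11 -> D
Bits 11 -> D
Bits 0 -> F
Bits 10 -> A
Bits 10 -> A


Decoded message: ADDFAA


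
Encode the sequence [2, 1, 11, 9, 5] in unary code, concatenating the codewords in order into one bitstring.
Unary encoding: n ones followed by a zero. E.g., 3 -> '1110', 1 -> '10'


Encode each number as n ones followed by a terminating 0:
  2 -> 110 (3 bits)
  1 -> 10 (2 bits)
  11 -> 111111111110 (12 bits)
  9 -> 1111111110 (10 bits)
  5 -> 111110 (6 bits)
Total length = 3 + 2 + 12 + 10 + 6 = 33 bits.

Unary([2, 1, 11, 9, 5]) = 110101111111111101111111110111110 (33 bits)


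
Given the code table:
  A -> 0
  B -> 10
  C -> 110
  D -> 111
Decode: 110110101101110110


Decoding:
110 -> C
110 -> C
10 -> B
110 -> C
111 -> D
0 -> A
110 -> C


Result: CCBCDAC


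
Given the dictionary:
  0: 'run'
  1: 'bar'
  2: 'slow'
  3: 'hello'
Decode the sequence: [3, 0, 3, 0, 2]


Look up each index in the dictionary:
  3 -> 'hello'
  0 -> 'run'
  3 -> 'hello'
  0 -> 'run'
  2 -> 'slow'

Decoded: "hello run hello run slow"


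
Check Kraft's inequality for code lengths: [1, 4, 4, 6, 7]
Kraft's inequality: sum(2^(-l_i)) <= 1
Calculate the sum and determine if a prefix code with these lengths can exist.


Sum = 2^(-1) + 2^(-4) + 2^(-4) + 2^(-6) + 2^(-7)
    = 0.5 + 0.0625 + 0.0625 + 0.015625 + 0.0078125
    = 83/128 = 0.6484375
Since 0.6484375 <= 1, Kraft's inequality IS satisfied.
A prefix code with these lengths CAN exist.

Kraft sum = 0.6484375. Satisfied.


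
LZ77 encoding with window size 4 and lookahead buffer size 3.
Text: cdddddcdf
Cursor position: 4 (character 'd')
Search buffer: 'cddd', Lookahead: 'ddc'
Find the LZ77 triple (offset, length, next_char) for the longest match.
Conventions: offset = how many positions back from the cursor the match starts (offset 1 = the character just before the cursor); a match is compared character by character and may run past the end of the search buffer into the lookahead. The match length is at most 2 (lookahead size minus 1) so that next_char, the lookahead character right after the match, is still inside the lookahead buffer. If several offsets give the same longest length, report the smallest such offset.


Try each offset into the search buffer:
  offset=1 (pos 3, char 'd'): match length 2
  offset=2 (pos 2, char 'd'): match length 2
  offset=3 (pos 1, char 'd'): match length 2
  offset=4 (pos 0, char 'c'): match length 0
Longest match has length 2, found at offsets 1, 2, 3; take the smallest, offset 1.
next_char = character at position 4 + 2 = 6 -> 'c'

Best match: offset=1, length=2 (matching 'dd' starting at position 3)
LZ77 triple: (1, 2, 'c')


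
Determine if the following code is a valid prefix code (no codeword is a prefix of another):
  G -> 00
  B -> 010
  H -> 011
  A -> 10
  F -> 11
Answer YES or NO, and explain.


Checking each pair (does one codeword prefix another?):
  G='00' vs B='010': no prefix
  G='00' vs H='011': no prefix
  G='00' vs A='10': no prefix
  G='00' vs F='11': no prefix
  B='010' vs G='00': no prefix
  B='010' vs H='011': no prefix
  B='010' vs A='10': no prefix
  B='010' vs F='11': no prefix
  H='011' vs G='00': no prefix
  H='011' vs B='010': no prefix
  H='011' vs A='10': no prefix
  H='011' vs F='11': no prefix
  A='10' vs G='00': no prefix
  A='10' vs B='010': no prefix
  A='10' vs H='011': no prefix
  A='10' vs F='11': no prefix
  F='11' vs G='00': no prefix
  F='11' vs B='010': no prefix
  F='11' vs H='011': no prefix
  F='11' vs A='10': no prefix
No violation found over all pairs.

YES -- this is a valid prefix code. No codeword is a prefix of any other codeword.


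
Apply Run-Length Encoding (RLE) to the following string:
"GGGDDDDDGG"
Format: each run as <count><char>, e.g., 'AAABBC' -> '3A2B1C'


Scanning runs left to right:
  i=0: run of 'G' x 3 -> '3G'
  i=3: run of 'D' x 5 -> '5D'
  i=8: run of 'G' x 2 -> '2G'

RLE = 3G5D2G


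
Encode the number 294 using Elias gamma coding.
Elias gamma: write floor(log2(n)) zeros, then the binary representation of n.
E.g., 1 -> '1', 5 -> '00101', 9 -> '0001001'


num_bits = floor(log2(294)) + 1 = 9
leading_zeros = num_bits - 1 = 8
binary(294) = 100100110

Elias gamma(294) = '00000000' + '100100110' = 00000000100100110 (17 bits)


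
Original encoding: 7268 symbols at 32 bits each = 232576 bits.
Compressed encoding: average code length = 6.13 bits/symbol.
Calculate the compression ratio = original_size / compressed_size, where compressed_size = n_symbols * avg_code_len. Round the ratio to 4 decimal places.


original_size = n_symbols * orig_bits = 7268 * 32 = 232576 bits
compressed_size = n_symbols * avg_code_len = 7268 * 6.13 = 44552.84 bits
ratio = original_size / compressed_size = 232576 / 44552.84 = 5.2202

Compression ratio = 5.2202


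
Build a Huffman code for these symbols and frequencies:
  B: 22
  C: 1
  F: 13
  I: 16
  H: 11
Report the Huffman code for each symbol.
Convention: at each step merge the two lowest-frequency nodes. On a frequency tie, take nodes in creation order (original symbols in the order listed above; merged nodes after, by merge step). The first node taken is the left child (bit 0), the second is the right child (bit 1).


Huffman tree construction:
Step 1: Merge C(1) + H(11) = 12
Step 2: Merge (C+H)(12) + F(13) = 25
Step 3: Merge I(16) + B(22) = 38
Step 4: Merge ((C+H)+F)(25) + (I+B)(38) = 63
Read each symbol's code off the tree from the root (left child = 0, right child = 1).

Codes:
  B: 11 (length 2)
  C: 000 (length 3)
  F: 01 (length 2)
  I: 10 (length 2)
  H: 001 (length 3)
Average code length: 138/63 = 2.1905 bits/symbol


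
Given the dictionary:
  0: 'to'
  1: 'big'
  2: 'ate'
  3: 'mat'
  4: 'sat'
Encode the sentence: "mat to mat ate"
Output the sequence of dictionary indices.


Look up each word in the dictionary:
  'mat' -> 3
  'to' -> 0
  'mat' -> 3
  'ate' -> 2

Encoded: [3, 0, 3, 2]


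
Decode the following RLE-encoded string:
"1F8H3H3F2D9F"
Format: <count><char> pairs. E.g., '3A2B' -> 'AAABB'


Expanding each <count><char> pair:
  1F -> 'F'
  8H -> 'HHHHHHHH'
  3H -> 'HHH'
  3F -> 'FFF'
  2D -> 'DD'
  9F -> 'FFFFFFFFF'

Decoded = FHHHHHHHHHHHFFFDDFFFFFFFFF


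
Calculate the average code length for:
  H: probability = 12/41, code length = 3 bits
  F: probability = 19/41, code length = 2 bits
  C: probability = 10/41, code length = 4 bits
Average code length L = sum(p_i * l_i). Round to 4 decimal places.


Weighted contributions p_i * l_i:
  H: (12/41) * 3 = 36/41
  F: (19/41) * 2 = 38/41
  C: (10/41) * 4 = 40/41
Sum = (36 + 38 + 40)/41 = 114/41

L = 114/41 = 2.7805 bits/symbol


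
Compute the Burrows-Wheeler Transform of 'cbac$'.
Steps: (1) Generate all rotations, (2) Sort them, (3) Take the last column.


Rotations (sorted):
  0: $cbac -> last char: c
  1: ac$cb -> last char: b
  2: bac$c -> last char: c
  3: c$cba -> last char: a
  4: cbac$ -> last char: $


BWT = cbca$


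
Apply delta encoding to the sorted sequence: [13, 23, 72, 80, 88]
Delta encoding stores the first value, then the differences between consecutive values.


First value: 13
Deltas:
  23 - 13 = 10
  72 - 23 = 49
  80 - 72 = 8
  88 - 80 = 8


Delta encoded: [13, 10, 49, 8, 8]


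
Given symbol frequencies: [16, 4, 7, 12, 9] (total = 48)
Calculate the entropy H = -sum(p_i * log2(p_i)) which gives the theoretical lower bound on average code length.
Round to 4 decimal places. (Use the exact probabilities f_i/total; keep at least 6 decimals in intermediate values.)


Per-symbol terms -p_i * log2(p_i) with p_i = f_i/48:
  p = 16/48 = 0.333333: log2(p) = -1.584963, -p*log2(p) = 0.528321
  p = 4/48 = 0.083333: log2(p) = -3.584963, -p*log2(p) = 0.298747
  p = 7/48 = 0.145833: log2(p) = -2.777608, -p*log2(p) = 0.405068
  p = 12/48 = 0.250000: log2(p) = -2.000000, -p*log2(p) = 0.500000
  p = 9/48 = 0.187500: log2(p) = -2.415037, -p*log2(p) = 0.452820
H = 0.528321 + 0.298747 + 0.405068 + 0.500000 + 0.452820 = 2.184956

H = 2.185 bits/symbol


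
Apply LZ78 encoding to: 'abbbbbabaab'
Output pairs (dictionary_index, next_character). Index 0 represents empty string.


LZ78 encoding steps:
Dictionary: {0: ''}
Step 1: w='' (idx 0), next='a' -> output (0, 'a'), add 'a' as idx 1
Step 2: w='' (idx 0), next='b' -> output (0, 'b'), add 'b' as idx 2
Step 3: w='b' (idx 2), next='b' -> output (2, 'b'), add 'bb' as idx 3
Step 4: w='bb' (idx 3), next='a' -> output (3, 'a'), add 'bba' as idx 4
Step 5: w='b' (idx 2), next='a' -> output (2, 'a'), add 'ba' as idx 5
Step 6: w='a' (idx 1), next='b' -> output (1, 'b'), add 'ab' as idx 6


Encoded: [(0, 'a'), (0, 'b'), (2, 'b'), (3, 'a'), (2, 'a'), (1, 'b')]


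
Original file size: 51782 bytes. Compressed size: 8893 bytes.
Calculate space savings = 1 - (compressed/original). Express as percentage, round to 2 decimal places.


ratio = compressed/original = 8893/51782 = 0.171739
savings = 1 - ratio = 1 - 0.171739 = 0.828261
as a percentage: 0.828261 * 100 = 82.83%

Space savings = 1 - 8893/51782 = 82.83%
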